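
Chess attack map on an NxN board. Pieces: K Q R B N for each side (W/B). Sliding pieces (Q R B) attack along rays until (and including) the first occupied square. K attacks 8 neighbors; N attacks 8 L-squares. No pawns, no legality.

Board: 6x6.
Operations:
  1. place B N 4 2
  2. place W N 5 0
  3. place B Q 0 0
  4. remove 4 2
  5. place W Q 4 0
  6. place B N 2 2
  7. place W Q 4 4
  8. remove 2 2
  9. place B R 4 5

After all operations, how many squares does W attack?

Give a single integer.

Op 1: place BN@(4,2)
Op 2: place WN@(5,0)
Op 3: place BQ@(0,0)
Op 4: remove (4,2)
Op 5: place WQ@(4,0)
Op 6: place BN@(2,2)
Op 7: place WQ@(4,4)
Op 8: remove (2,2)
Op 9: place BR@(4,5)
Per-piece attacks for W:
  WQ@(4,0): attacks (4,1) (4,2) (4,3) (4,4) (5,0) (3,0) (2,0) (1,0) (0,0) (5,1) (3,1) (2,2) (1,3) (0,4) [ray(0,1) blocked at (4,4); ray(1,0) blocked at (5,0); ray(-1,0) blocked at (0,0)]
  WQ@(4,4): attacks (4,5) (4,3) (4,2) (4,1) (4,0) (5,4) (3,4) (2,4) (1,4) (0,4) (5,5) (5,3) (3,5) (3,3) (2,2) (1,1) (0,0) [ray(0,1) blocked at (4,5); ray(0,-1) blocked at (4,0); ray(-1,-1) blocked at (0,0)]
  WN@(5,0): attacks (4,2) (3,1)
Union (25 distinct): (0,0) (0,4) (1,0) (1,1) (1,3) (1,4) (2,0) (2,2) (2,4) (3,0) (3,1) (3,3) (3,4) (3,5) (4,0) (4,1) (4,2) (4,3) (4,4) (4,5) (5,0) (5,1) (5,3) (5,4) (5,5)

Answer: 25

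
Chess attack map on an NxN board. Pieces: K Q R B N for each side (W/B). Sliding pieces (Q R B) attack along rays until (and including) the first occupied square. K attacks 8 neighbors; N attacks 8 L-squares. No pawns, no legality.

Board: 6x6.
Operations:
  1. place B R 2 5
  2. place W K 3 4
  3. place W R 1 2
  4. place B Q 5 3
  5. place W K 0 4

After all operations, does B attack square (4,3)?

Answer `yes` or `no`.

Answer: yes

Derivation:
Op 1: place BR@(2,5)
Op 2: place WK@(3,4)
Op 3: place WR@(1,2)
Op 4: place BQ@(5,3)
Op 5: place WK@(0,4)
Per-piece attacks for B:
  BR@(2,5): attacks (2,4) (2,3) (2,2) (2,1) (2,0) (3,5) (4,5) (5,5) (1,5) (0,5)
  BQ@(5,3): attacks (5,4) (5,5) (5,2) (5,1) (5,0) (4,3) (3,3) (2,3) (1,3) (0,3) (4,4) (3,5) (4,2) (3,1) (2,0)
B attacks (4,3): yes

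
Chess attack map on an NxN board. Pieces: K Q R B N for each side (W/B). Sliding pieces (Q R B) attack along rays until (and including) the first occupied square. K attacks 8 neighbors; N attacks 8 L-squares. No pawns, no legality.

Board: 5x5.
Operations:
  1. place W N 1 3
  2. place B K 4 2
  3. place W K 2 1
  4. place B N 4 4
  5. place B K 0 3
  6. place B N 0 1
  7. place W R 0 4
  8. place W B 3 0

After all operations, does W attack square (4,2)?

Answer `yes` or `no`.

Answer: no

Derivation:
Op 1: place WN@(1,3)
Op 2: place BK@(4,2)
Op 3: place WK@(2,1)
Op 4: place BN@(4,4)
Op 5: place BK@(0,3)
Op 6: place BN@(0,1)
Op 7: place WR@(0,4)
Op 8: place WB@(3,0)
Per-piece attacks for W:
  WR@(0,4): attacks (0,3) (1,4) (2,4) (3,4) (4,4) [ray(0,-1) blocked at (0,3); ray(1,0) blocked at (4,4)]
  WN@(1,3): attacks (3,4) (2,1) (3,2) (0,1)
  WK@(2,1): attacks (2,2) (2,0) (3,1) (1,1) (3,2) (3,0) (1,2) (1,0)
  WB@(3,0): attacks (4,1) (2,1) [ray(-1,1) blocked at (2,1)]
W attacks (4,2): no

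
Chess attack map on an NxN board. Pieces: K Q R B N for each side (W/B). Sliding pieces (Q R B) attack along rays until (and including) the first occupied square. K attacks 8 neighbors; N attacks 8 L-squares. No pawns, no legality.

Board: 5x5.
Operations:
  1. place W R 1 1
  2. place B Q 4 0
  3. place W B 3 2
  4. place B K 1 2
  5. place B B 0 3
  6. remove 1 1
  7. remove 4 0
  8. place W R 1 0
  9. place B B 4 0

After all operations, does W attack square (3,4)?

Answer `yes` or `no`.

Op 1: place WR@(1,1)
Op 2: place BQ@(4,0)
Op 3: place WB@(3,2)
Op 4: place BK@(1,2)
Op 5: place BB@(0,3)
Op 6: remove (1,1)
Op 7: remove (4,0)
Op 8: place WR@(1,0)
Op 9: place BB@(4,0)
Per-piece attacks for W:
  WR@(1,0): attacks (1,1) (1,2) (2,0) (3,0) (4,0) (0,0) [ray(0,1) blocked at (1,2); ray(1,0) blocked at (4,0)]
  WB@(3,2): attacks (4,3) (4,1) (2,3) (1,4) (2,1) (1,0) [ray(-1,-1) blocked at (1,0)]
W attacks (3,4): no

Answer: no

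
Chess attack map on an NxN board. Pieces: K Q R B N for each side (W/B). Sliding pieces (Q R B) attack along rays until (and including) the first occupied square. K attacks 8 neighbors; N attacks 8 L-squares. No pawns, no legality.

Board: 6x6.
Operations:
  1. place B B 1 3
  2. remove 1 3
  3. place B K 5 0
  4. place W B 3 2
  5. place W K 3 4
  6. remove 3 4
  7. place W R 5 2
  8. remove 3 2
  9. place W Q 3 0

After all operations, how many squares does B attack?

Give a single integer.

Op 1: place BB@(1,3)
Op 2: remove (1,3)
Op 3: place BK@(5,0)
Op 4: place WB@(3,2)
Op 5: place WK@(3,4)
Op 6: remove (3,4)
Op 7: place WR@(5,2)
Op 8: remove (3,2)
Op 9: place WQ@(3,0)
Per-piece attacks for B:
  BK@(5,0): attacks (5,1) (4,0) (4,1)
Union (3 distinct): (4,0) (4,1) (5,1)

Answer: 3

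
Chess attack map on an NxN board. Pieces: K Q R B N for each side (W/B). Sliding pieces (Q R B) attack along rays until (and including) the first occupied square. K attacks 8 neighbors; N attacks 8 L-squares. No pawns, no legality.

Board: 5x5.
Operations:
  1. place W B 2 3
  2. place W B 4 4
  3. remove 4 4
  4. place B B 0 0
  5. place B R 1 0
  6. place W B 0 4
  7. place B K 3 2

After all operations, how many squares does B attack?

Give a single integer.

Answer: 17

Derivation:
Op 1: place WB@(2,3)
Op 2: place WB@(4,4)
Op 3: remove (4,4)
Op 4: place BB@(0,0)
Op 5: place BR@(1,0)
Op 6: place WB@(0,4)
Op 7: place BK@(3,2)
Per-piece attacks for B:
  BB@(0,0): attacks (1,1) (2,2) (3,3) (4,4)
  BR@(1,0): attacks (1,1) (1,2) (1,3) (1,4) (2,0) (3,0) (4,0) (0,0) [ray(-1,0) blocked at (0,0)]
  BK@(3,2): attacks (3,3) (3,1) (4,2) (2,2) (4,3) (4,1) (2,3) (2,1)
Union (17 distinct): (0,0) (1,1) (1,2) (1,3) (1,4) (2,0) (2,1) (2,2) (2,3) (3,0) (3,1) (3,3) (4,0) (4,1) (4,2) (4,3) (4,4)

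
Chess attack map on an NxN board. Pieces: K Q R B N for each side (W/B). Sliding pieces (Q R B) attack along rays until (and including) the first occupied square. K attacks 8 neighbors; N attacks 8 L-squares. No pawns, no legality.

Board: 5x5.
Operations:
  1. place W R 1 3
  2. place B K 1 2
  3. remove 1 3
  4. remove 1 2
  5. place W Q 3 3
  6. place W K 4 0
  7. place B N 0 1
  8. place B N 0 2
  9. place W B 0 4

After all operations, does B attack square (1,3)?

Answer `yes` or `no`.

Answer: yes

Derivation:
Op 1: place WR@(1,3)
Op 2: place BK@(1,2)
Op 3: remove (1,3)
Op 4: remove (1,2)
Op 5: place WQ@(3,3)
Op 6: place WK@(4,0)
Op 7: place BN@(0,1)
Op 8: place BN@(0,2)
Op 9: place WB@(0,4)
Per-piece attacks for B:
  BN@(0,1): attacks (1,3) (2,2) (2,0)
  BN@(0,2): attacks (1,4) (2,3) (1,0) (2,1)
B attacks (1,3): yes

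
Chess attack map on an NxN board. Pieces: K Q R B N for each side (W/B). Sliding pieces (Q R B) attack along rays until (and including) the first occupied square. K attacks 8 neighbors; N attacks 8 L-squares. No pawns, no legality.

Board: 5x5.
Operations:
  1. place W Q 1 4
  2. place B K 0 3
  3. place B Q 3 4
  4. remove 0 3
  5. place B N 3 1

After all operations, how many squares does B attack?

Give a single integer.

Op 1: place WQ@(1,4)
Op 2: place BK@(0,3)
Op 3: place BQ@(3,4)
Op 4: remove (0,3)
Op 5: place BN@(3,1)
Per-piece attacks for B:
  BN@(3,1): attacks (4,3) (2,3) (1,2) (1,0)
  BQ@(3,4): attacks (3,3) (3,2) (3,1) (4,4) (2,4) (1,4) (4,3) (2,3) (1,2) (0,1) [ray(0,-1) blocked at (3,1); ray(-1,0) blocked at (1,4)]
Union (11 distinct): (0,1) (1,0) (1,2) (1,4) (2,3) (2,4) (3,1) (3,2) (3,3) (4,3) (4,4)

Answer: 11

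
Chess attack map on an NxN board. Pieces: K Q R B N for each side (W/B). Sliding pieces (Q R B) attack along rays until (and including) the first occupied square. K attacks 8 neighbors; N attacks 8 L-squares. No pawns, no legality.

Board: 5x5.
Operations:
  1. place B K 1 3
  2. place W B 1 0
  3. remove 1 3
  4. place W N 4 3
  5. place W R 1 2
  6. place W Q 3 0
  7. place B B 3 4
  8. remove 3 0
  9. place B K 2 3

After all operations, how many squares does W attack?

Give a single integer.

Answer: 13

Derivation:
Op 1: place BK@(1,3)
Op 2: place WB@(1,0)
Op 3: remove (1,3)
Op 4: place WN@(4,3)
Op 5: place WR@(1,2)
Op 6: place WQ@(3,0)
Op 7: place BB@(3,4)
Op 8: remove (3,0)
Op 9: place BK@(2,3)
Per-piece attacks for W:
  WB@(1,0): attacks (2,1) (3,2) (4,3) (0,1) [ray(1,1) blocked at (4,3)]
  WR@(1,2): attacks (1,3) (1,4) (1,1) (1,0) (2,2) (3,2) (4,2) (0,2) [ray(0,-1) blocked at (1,0)]
  WN@(4,3): attacks (2,4) (3,1) (2,2)
Union (13 distinct): (0,1) (0,2) (1,0) (1,1) (1,3) (1,4) (2,1) (2,2) (2,4) (3,1) (3,2) (4,2) (4,3)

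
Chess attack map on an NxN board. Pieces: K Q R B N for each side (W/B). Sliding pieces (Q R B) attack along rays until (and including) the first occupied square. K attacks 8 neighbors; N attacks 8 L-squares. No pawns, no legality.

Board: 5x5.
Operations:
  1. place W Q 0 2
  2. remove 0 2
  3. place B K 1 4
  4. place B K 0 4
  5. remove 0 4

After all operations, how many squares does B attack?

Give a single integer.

Op 1: place WQ@(0,2)
Op 2: remove (0,2)
Op 3: place BK@(1,4)
Op 4: place BK@(0,4)
Op 5: remove (0,4)
Per-piece attacks for B:
  BK@(1,4): attacks (1,3) (2,4) (0,4) (2,3) (0,3)
Union (5 distinct): (0,3) (0,4) (1,3) (2,3) (2,4)

Answer: 5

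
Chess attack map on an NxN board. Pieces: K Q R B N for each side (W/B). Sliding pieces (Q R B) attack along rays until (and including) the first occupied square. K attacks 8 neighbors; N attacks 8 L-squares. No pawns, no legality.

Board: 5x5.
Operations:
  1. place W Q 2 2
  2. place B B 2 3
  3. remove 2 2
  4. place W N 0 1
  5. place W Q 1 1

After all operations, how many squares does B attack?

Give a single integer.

Answer: 6

Derivation:
Op 1: place WQ@(2,2)
Op 2: place BB@(2,3)
Op 3: remove (2,2)
Op 4: place WN@(0,1)
Op 5: place WQ@(1,1)
Per-piece attacks for B:
  BB@(2,3): attacks (3,4) (3,2) (4,1) (1,4) (1,2) (0,1) [ray(-1,-1) blocked at (0,1)]
Union (6 distinct): (0,1) (1,2) (1,4) (3,2) (3,4) (4,1)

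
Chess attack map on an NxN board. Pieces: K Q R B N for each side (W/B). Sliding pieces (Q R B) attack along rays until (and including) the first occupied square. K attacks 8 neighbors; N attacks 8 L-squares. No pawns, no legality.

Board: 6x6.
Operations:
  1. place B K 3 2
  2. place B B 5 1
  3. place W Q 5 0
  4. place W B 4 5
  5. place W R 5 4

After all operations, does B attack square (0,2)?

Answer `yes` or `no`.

Op 1: place BK@(3,2)
Op 2: place BB@(5,1)
Op 3: place WQ@(5,0)
Op 4: place WB@(4,5)
Op 5: place WR@(5,4)
Per-piece attacks for B:
  BK@(3,2): attacks (3,3) (3,1) (4,2) (2,2) (4,3) (4,1) (2,3) (2,1)
  BB@(5,1): attacks (4,2) (3,3) (2,4) (1,5) (4,0)
B attacks (0,2): no

Answer: no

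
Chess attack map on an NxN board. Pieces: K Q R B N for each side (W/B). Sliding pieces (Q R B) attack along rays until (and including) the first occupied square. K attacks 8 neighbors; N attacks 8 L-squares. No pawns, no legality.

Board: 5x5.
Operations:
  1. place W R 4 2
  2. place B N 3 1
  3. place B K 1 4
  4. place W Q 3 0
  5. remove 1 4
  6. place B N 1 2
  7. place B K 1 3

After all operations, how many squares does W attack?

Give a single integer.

Answer: 12

Derivation:
Op 1: place WR@(4,2)
Op 2: place BN@(3,1)
Op 3: place BK@(1,4)
Op 4: place WQ@(3,0)
Op 5: remove (1,4)
Op 6: place BN@(1,2)
Op 7: place BK@(1,3)
Per-piece attacks for W:
  WQ@(3,0): attacks (3,1) (4,0) (2,0) (1,0) (0,0) (4,1) (2,1) (1,2) [ray(0,1) blocked at (3,1); ray(-1,1) blocked at (1,2)]
  WR@(4,2): attacks (4,3) (4,4) (4,1) (4,0) (3,2) (2,2) (1,2) [ray(-1,0) blocked at (1,2)]
Union (12 distinct): (0,0) (1,0) (1,2) (2,0) (2,1) (2,2) (3,1) (3,2) (4,0) (4,1) (4,3) (4,4)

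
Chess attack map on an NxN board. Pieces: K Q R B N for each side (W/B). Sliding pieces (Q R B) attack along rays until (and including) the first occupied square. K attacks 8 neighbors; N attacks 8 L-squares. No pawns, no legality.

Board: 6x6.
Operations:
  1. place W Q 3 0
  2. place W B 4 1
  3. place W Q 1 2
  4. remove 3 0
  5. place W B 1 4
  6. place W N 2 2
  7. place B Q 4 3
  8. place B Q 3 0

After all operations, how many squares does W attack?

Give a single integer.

Answer: 20

Derivation:
Op 1: place WQ@(3,0)
Op 2: place WB@(4,1)
Op 3: place WQ@(1,2)
Op 4: remove (3,0)
Op 5: place WB@(1,4)
Op 6: place WN@(2,2)
Op 7: place BQ@(4,3)
Op 8: place BQ@(3,0)
Per-piece attacks for W:
  WQ@(1,2): attacks (1,3) (1,4) (1,1) (1,0) (2,2) (0,2) (2,3) (3,4) (4,5) (2,1) (3,0) (0,3) (0,1) [ray(0,1) blocked at (1,4); ray(1,0) blocked at (2,2); ray(1,-1) blocked at (3,0)]
  WB@(1,4): attacks (2,5) (2,3) (3,2) (4,1) (0,5) (0,3) [ray(1,-1) blocked at (4,1)]
  WN@(2,2): attacks (3,4) (4,3) (1,4) (0,3) (3,0) (4,1) (1,0) (0,1)
  WB@(4,1): attacks (5,2) (5,0) (3,2) (2,3) (1,4) (3,0) [ray(-1,1) blocked at (1,4); ray(-1,-1) blocked at (3,0)]
Union (20 distinct): (0,1) (0,2) (0,3) (0,5) (1,0) (1,1) (1,3) (1,4) (2,1) (2,2) (2,3) (2,5) (3,0) (3,2) (3,4) (4,1) (4,3) (4,5) (5,0) (5,2)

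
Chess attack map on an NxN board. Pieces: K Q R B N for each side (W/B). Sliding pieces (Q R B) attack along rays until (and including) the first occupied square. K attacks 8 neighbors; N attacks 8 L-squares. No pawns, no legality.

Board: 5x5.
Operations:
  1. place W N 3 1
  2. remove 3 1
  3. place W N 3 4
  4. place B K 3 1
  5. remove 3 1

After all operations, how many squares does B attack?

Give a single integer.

Answer: 0

Derivation:
Op 1: place WN@(3,1)
Op 2: remove (3,1)
Op 3: place WN@(3,4)
Op 4: place BK@(3,1)
Op 5: remove (3,1)
Per-piece attacks for B:
Union (0 distinct): (none)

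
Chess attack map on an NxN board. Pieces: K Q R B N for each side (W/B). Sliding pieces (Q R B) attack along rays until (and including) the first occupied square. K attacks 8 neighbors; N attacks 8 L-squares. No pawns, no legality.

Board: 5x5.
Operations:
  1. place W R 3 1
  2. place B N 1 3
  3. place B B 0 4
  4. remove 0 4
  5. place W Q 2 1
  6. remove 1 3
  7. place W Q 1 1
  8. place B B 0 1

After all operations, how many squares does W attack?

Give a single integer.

Op 1: place WR@(3,1)
Op 2: place BN@(1,3)
Op 3: place BB@(0,4)
Op 4: remove (0,4)
Op 5: place WQ@(2,1)
Op 6: remove (1,3)
Op 7: place WQ@(1,1)
Op 8: place BB@(0,1)
Per-piece attacks for W:
  WQ@(1,1): attacks (1,2) (1,3) (1,4) (1,0) (2,1) (0,1) (2,2) (3,3) (4,4) (2,0) (0,2) (0,0) [ray(1,0) blocked at (2,1); ray(-1,0) blocked at (0,1)]
  WQ@(2,1): attacks (2,2) (2,3) (2,4) (2,0) (3,1) (1,1) (3,2) (4,3) (3,0) (1,2) (0,3) (1,0) [ray(1,0) blocked at (3,1); ray(-1,0) blocked at (1,1)]
  WR@(3,1): attacks (3,2) (3,3) (3,4) (3,0) (4,1) (2,1) [ray(-1,0) blocked at (2,1)]
Union (22 distinct): (0,0) (0,1) (0,2) (0,3) (1,0) (1,1) (1,2) (1,3) (1,4) (2,0) (2,1) (2,2) (2,3) (2,4) (3,0) (3,1) (3,2) (3,3) (3,4) (4,1) (4,3) (4,4)

Answer: 22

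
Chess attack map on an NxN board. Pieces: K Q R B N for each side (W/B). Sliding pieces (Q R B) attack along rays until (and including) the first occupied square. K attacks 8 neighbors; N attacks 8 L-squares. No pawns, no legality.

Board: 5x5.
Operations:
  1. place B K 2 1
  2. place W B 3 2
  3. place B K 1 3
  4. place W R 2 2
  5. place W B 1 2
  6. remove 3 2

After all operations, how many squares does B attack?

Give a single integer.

Answer: 14

Derivation:
Op 1: place BK@(2,1)
Op 2: place WB@(3,2)
Op 3: place BK@(1,3)
Op 4: place WR@(2,2)
Op 5: place WB@(1,2)
Op 6: remove (3,2)
Per-piece attacks for B:
  BK@(1,3): attacks (1,4) (1,2) (2,3) (0,3) (2,4) (2,2) (0,4) (0,2)
  BK@(2,1): attacks (2,2) (2,0) (3,1) (1,1) (3,2) (3,0) (1,2) (1,0)
Union (14 distinct): (0,2) (0,3) (0,4) (1,0) (1,1) (1,2) (1,4) (2,0) (2,2) (2,3) (2,4) (3,0) (3,1) (3,2)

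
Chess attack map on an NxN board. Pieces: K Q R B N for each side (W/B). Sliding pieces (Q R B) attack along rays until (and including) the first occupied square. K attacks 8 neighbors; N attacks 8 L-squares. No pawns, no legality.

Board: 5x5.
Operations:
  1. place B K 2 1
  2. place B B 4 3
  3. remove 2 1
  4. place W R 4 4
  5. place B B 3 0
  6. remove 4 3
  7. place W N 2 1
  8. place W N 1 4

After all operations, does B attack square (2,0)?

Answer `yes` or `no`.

Op 1: place BK@(2,1)
Op 2: place BB@(4,3)
Op 3: remove (2,1)
Op 4: place WR@(4,4)
Op 5: place BB@(3,0)
Op 6: remove (4,3)
Op 7: place WN@(2,1)
Op 8: place WN@(1,4)
Per-piece attacks for B:
  BB@(3,0): attacks (4,1) (2,1) [ray(-1,1) blocked at (2,1)]
B attacks (2,0): no

Answer: no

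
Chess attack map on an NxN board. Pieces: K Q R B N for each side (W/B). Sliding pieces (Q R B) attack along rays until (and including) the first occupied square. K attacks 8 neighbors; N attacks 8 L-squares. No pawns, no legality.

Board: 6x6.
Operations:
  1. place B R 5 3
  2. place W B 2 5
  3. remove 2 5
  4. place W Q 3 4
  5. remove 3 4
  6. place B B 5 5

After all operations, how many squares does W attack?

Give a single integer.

Op 1: place BR@(5,3)
Op 2: place WB@(2,5)
Op 3: remove (2,5)
Op 4: place WQ@(3,4)
Op 5: remove (3,4)
Op 6: place BB@(5,5)
Per-piece attacks for W:
Union (0 distinct): (none)

Answer: 0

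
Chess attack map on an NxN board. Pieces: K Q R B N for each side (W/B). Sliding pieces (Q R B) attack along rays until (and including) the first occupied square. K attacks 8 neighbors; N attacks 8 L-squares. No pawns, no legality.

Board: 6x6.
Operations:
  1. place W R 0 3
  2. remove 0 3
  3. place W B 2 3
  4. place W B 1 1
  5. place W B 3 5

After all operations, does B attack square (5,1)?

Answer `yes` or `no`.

Answer: no

Derivation:
Op 1: place WR@(0,3)
Op 2: remove (0,3)
Op 3: place WB@(2,3)
Op 4: place WB@(1,1)
Op 5: place WB@(3,5)
Per-piece attacks for B:
B attacks (5,1): no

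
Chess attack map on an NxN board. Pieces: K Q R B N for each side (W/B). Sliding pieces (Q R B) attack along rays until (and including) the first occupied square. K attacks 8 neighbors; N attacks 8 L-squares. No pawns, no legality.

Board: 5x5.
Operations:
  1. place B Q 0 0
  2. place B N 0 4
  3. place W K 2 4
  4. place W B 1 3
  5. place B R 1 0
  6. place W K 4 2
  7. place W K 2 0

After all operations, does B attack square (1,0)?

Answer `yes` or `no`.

Answer: yes

Derivation:
Op 1: place BQ@(0,0)
Op 2: place BN@(0,4)
Op 3: place WK@(2,4)
Op 4: place WB@(1,3)
Op 5: place BR@(1,0)
Op 6: place WK@(4,2)
Op 7: place WK@(2,0)
Per-piece attacks for B:
  BQ@(0,0): attacks (0,1) (0,2) (0,3) (0,4) (1,0) (1,1) (2,2) (3,3) (4,4) [ray(0,1) blocked at (0,4); ray(1,0) blocked at (1,0)]
  BN@(0,4): attacks (1,2) (2,3)
  BR@(1,0): attacks (1,1) (1,2) (1,3) (2,0) (0,0) [ray(0,1) blocked at (1,3); ray(1,0) blocked at (2,0); ray(-1,0) blocked at (0,0)]
B attacks (1,0): yes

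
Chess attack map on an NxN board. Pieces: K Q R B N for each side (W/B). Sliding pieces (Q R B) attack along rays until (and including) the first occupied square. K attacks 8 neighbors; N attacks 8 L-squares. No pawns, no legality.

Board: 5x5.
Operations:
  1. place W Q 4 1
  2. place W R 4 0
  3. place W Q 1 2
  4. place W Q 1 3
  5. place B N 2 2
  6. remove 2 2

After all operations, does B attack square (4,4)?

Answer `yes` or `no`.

Op 1: place WQ@(4,1)
Op 2: place WR@(4,0)
Op 3: place WQ@(1,2)
Op 4: place WQ@(1,3)
Op 5: place BN@(2,2)
Op 6: remove (2,2)
Per-piece attacks for B:
B attacks (4,4): no

Answer: no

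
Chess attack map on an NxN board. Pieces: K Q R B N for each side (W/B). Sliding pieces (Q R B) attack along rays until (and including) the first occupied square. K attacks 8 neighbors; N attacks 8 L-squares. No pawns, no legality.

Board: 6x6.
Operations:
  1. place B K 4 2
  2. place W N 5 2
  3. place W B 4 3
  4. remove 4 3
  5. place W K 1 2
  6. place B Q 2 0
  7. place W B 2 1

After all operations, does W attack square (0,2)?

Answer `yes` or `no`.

Answer: yes

Derivation:
Op 1: place BK@(4,2)
Op 2: place WN@(5,2)
Op 3: place WB@(4,3)
Op 4: remove (4,3)
Op 5: place WK@(1,2)
Op 6: place BQ@(2,0)
Op 7: place WB@(2,1)
Per-piece attacks for W:
  WK@(1,2): attacks (1,3) (1,1) (2,2) (0,2) (2,3) (2,1) (0,3) (0,1)
  WB@(2,1): attacks (3,2) (4,3) (5,4) (3,0) (1,2) (1,0) [ray(-1,1) blocked at (1,2)]
  WN@(5,2): attacks (4,4) (3,3) (4,0) (3,1)
W attacks (0,2): yes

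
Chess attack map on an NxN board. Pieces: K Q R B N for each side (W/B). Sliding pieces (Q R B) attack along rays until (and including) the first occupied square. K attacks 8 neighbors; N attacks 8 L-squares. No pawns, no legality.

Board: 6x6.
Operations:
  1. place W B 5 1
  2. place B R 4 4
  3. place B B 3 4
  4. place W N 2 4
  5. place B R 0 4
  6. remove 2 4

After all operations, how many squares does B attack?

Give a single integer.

Op 1: place WB@(5,1)
Op 2: place BR@(4,4)
Op 3: place BB@(3,4)
Op 4: place WN@(2,4)
Op 5: place BR@(0,4)
Op 6: remove (2,4)
Per-piece attacks for B:
  BR@(0,4): attacks (0,5) (0,3) (0,2) (0,1) (0,0) (1,4) (2,4) (3,4) [ray(1,0) blocked at (3,4)]
  BB@(3,4): attacks (4,5) (4,3) (5,2) (2,5) (2,3) (1,2) (0,1)
  BR@(4,4): attacks (4,5) (4,3) (4,2) (4,1) (4,0) (5,4) (3,4) [ray(-1,0) blocked at (3,4)]
Union (18 distinct): (0,0) (0,1) (0,2) (0,3) (0,5) (1,2) (1,4) (2,3) (2,4) (2,5) (3,4) (4,0) (4,1) (4,2) (4,3) (4,5) (5,2) (5,4)

Answer: 18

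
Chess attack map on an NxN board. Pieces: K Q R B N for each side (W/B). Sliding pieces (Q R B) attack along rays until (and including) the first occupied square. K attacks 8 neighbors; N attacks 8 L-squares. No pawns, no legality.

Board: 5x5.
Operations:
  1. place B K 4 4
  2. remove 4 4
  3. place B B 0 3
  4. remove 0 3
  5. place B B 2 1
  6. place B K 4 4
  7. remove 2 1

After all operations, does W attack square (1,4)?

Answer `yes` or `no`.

Answer: no

Derivation:
Op 1: place BK@(4,4)
Op 2: remove (4,4)
Op 3: place BB@(0,3)
Op 4: remove (0,3)
Op 5: place BB@(2,1)
Op 6: place BK@(4,4)
Op 7: remove (2,1)
Per-piece attacks for W:
W attacks (1,4): no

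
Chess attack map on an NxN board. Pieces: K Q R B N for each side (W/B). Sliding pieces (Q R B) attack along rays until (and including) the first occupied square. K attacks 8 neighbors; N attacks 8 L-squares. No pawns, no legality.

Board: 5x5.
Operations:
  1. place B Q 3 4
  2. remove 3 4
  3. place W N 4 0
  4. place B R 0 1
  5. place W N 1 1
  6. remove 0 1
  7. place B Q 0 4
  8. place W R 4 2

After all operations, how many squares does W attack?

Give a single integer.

Answer: 12

Derivation:
Op 1: place BQ@(3,4)
Op 2: remove (3,4)
Op 3: place WN@(4,0)
Op 4: place BR@(0,1)
Op 5: place WN@(1,1)
Op 6: remove (0,1)
Op 7: place BQ@(0,4)
Op 8: place WR@(4,2)
Per-piece attacks for W:
  WN@(1,1): attacks (2,3) (3,2) (0,3) (3,0)
  WN@(4,0): attacks (3,2) (2,1)
  WR@(4,2): attacks (4,3) (4,4) (4,1) (4,0) (3,2) (2,2) (1,2) (0,2) [ray(0,-1) blocked at (4,0)]
Union (12 distinct): (0,2) (0,3) (1,2) (2,1) (2,2) (2,3) (3,0) (3,2) (4,0) (4,1) (4,3) (4,4)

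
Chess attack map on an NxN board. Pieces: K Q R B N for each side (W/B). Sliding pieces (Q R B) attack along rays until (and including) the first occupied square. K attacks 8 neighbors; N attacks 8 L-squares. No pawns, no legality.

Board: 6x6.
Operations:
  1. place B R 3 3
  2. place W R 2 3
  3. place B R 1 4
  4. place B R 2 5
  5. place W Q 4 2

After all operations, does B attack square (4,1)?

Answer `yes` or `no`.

Answer: no

Derivation:
Op 1: place BR@(3,3)
Op 2: place WR@(2,3)
Op 3: place BR@(1,4)
Op 4: place BR@(2,5)
Op 5: place WQ@(4,2)
Per-piece attacks for B:
  BR@(1,4): attacks (1,5) (1,3) (1,2) (1,1) (1,0) (2,4) (3,4) (4,4) (5,4) (0,4)
  BR@(2,5): attacks (2,4) (2,3) (3,5) (4,5) (5,5) (1,5) (0,5) [ray(0,-1) blocked at (2,3)]
  BR@(3,3): attacks (3,4) (3,5) (3,2) (3,1) (3,0) (4,3) (5,3) (2,3) [ray(-1,0) blocked at (2,3)]
B attacks (4,1): no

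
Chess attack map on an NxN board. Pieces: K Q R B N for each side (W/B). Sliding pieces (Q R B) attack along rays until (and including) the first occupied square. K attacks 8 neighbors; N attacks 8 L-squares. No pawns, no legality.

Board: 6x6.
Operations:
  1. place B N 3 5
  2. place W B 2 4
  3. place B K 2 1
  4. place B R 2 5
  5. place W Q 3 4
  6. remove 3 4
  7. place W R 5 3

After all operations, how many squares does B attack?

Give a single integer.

Op 1: place BN@(3,5)
Op 2: place WB@(2,4)
Op 3: place BK@(2,1)
Op 4: place BR@(2,5)
Op 5: place WQ@(3,4)
Op 6: remove (3,4)
Op 7: place WR@(5,3)
Per-piece attacks for B:
  BK@(2,1): attacks (2,2) (2,0) (3,1) (1,1) (3,2) (3,0) (1,2) (1,0)
  BR@(2,5): attacks (2,4) (3,5) (1,5) (0,5) [ray(0,-1) blocked at (2,4); ray(1,0) blocked at (3,5)]
  BN@(3,5): attacks (4,3) (5,4) (2,3) (1,4)
Union (16 distinct): (0,5) (1,0) (1,1) (1,2) (1,4) (1,5) (2,0) (2,2) (2,3) (2,4) (3,0) (3,1) (3,2) (3,5) (4,3) (5,4)

Answer: 16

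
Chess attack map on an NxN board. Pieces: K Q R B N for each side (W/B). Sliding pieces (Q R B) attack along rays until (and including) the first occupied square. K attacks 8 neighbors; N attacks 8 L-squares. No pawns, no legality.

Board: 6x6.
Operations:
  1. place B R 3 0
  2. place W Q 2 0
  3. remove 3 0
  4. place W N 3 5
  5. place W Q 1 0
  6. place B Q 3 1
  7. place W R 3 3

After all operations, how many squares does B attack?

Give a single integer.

Op 1: place BR@(3,0)
Op 2: place WQ@(2,0)
Op 3: remove (3,0)
Op 4: place WN@(3,5)
Op 5: place WQ@(1,0)
Op 6: place BQ@(3,1)
Op 7: place WR@(3,3)
Per-piece attacks for B:
  BQ@(3,1): attacks (3,2) (3,3) (3,0) (4,1) (5,1) (2,1) (1,1) (0,1) (4,2) (5,3) (4,0) (2,2) (1,3) (0,4) (2,0) [ray(0,1) blocked at (3,3); ray(-1,-1) blocked at (2,0)]
Union (15 distinct): (0,1) (0,4) (1,1) (1,3) (2,0) (2,1) (2,2) (3,0) (3,2) (3,3) (4,0) (4,1) (4,2) (5,1) (5,3)

Answer: 15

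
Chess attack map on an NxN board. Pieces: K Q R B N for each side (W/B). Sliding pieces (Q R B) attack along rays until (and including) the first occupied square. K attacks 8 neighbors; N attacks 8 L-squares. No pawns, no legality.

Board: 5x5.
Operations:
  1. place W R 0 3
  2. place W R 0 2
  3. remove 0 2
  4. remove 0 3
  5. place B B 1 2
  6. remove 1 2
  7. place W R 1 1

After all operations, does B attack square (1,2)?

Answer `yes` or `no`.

Answer: no

Derivation:
Op 1: place WR@(0,3)
Op 2: place WR@(0,2)
Op 3: remove (0,2)
Op 4: remove (0,3)
Op 5: place BB@(1,2)
Op 6: remove (1,2)
Op 7: place WR@(1,1)
Per-piece attacks for B:
B attacks (1,2): no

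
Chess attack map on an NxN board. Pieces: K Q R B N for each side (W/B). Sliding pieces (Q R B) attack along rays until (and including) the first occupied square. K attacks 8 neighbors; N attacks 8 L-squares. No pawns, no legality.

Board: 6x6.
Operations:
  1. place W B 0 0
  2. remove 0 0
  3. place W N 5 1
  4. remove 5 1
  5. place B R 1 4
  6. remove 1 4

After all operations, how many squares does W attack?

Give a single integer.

Op 1: place WB@(0,0)
Op 2: remove (0,0)
Op 3: place WN@(5,1)
Op 4: remove (5,1)
Op 5: place BR@(1,4)
Op 6: remove (1,4)
Per-piece attacks for W:
Union (0 distinct): (none)

Answer: 0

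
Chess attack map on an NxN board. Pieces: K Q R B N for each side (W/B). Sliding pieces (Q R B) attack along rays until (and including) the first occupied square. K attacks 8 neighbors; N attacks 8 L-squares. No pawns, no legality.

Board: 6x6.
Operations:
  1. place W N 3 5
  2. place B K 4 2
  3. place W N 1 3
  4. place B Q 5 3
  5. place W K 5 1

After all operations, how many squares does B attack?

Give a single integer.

Answer: 15

Derivation:
Op 1: place WN@(3,5)
Op 2: place BK@(4,2)
Op 3: place WN@(1,3)
Op 4: place BQ@(5,3)
Op 5: place WK@(5,1)
Per-piece attacks for B:
  BK@(4,2): attacks (4,3) (4,1) (5,2) (3,2) (5,3) (5,1) (3,3) (3,1)
  BQ@(5,3): attacks (5,4) (5,5) (5,2) (5,1) (4,3) (3,3) (2,3) (1,3) (4,4) (3,5) (4,2) [ray(0,-1) blocked at (5,1); ray(-1,0) blocked at (1,3); ray(-1,1) blocked at (3,5); ray(-1,-1) blocked at (4,2)]
Union (15 distinct): (1,3) (2,3) (3,1) (3,2) (3,3) (3,5) (4,1) (4,2) (4,3) (4,4) (5,1) (5,2) (5,3) (5,4) (5,5)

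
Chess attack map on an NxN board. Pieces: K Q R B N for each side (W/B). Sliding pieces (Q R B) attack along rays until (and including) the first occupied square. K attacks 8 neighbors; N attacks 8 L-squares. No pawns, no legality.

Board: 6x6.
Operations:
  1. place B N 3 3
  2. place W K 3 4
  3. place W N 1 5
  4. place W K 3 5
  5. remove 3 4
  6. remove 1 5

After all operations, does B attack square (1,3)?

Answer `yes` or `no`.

Answer: no

Derivation:
Op 1: place BN@(3,3)
Op 2: place WK@(3,4)
Op 3: place WN@(1,5)
Op 4: place WK@(3,5)
Op 5: remove (3,4)
Op 6: remove (1,5)
Per-piece attacks for B:
  BN@(3,3): attacks (4,5) (5,4) (2,5) (1,4) (4,1) (5,2) (2,1) (1,2)
B attacks (1,3): no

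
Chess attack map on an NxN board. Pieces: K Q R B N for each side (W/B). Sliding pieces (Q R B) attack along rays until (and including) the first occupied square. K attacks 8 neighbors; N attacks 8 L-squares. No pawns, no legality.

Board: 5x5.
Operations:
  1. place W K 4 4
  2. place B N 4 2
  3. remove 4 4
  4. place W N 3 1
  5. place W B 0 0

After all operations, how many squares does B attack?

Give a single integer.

Answer: 4

Derivation:
Op 1: place WK@(4,4)
Op 2: place BN@(4,2)
Op 3: remove (4,4)
Op 4: place WN@(3,1)
Op 5: place WB@(0,0)
Per-piece attacks for B:
  BN@(4,2): attacks (3,4) (2,3) (3,0) (2,1)
Union (4 distinct): (2,1) (2,3) (3,0) (3,4)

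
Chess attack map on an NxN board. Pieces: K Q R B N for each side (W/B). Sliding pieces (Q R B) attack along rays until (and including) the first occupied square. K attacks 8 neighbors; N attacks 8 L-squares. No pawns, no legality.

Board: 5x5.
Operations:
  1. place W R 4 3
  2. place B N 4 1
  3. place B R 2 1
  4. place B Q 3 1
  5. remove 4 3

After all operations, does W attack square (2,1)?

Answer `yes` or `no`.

Op 1: place WR@(4,3)
Op 2: place BN@(4,1)
Op 3: place BR@(2,1)
Op 4: place BQ@(3,1)
Op 5: remove (4,3)
Per-piece attacks for W:
W attacks (2,1): no

Answer: no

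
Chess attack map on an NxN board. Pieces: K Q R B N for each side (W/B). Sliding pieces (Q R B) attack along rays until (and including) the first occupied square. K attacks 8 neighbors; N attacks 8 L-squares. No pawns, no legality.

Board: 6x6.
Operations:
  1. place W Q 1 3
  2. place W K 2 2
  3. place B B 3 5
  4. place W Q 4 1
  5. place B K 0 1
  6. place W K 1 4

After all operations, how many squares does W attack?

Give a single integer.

Answer: 30

Derivation:
Op 1: place WQ@(1,3)
Op 2: place WK@(2,2)
Op 3: place BB@(3,5)
Op 4: place WQ@(4,1)
Op 5: place BK@(0,1)
Op 6: place WK@(1,4)
Per-piece attacks for W:
  WQ@(1,3): attacks (1,4) (1,2) (1,1) (1,0) (2,3) (3,3) (4,3) (5,3) (0,3) (2,4) (3,5) (2,2) (0,4) (0,2) [ray(0,1) blocked at (1,4); ray(1,1) blocked at (3,5); ray(1,-1) blocked at (2,2)]
  WK@(1,4): attacks (1,5) (1,3) (2,4) (0,4) (2,5) (2,3) (0,5) (0,3)
  WK@(2,2): attacks (2,3) (2,1) (3,2) (1,2) (3,3) (3,1) (1,3) (1,1)
  WQ@(4,1): attacks (4,2) (4,3) (4,4) (4,5) (4,0) (5,1) (3,1) (2,1) (1,1) (0,1) (5,2) (5,0) (3,2) (2,3) (1,4) (3,0) [ray(-1,0) blocked at (0,1); ray(-1,1) blocked at (1,4)]
Union (30 distinct): (0,1) (0,2) (0,3) (0,4) (0,5) (1,0) (1,1) (1,2) (1,3) (1,4) (1,5) (2,1) (2,2) (2,3) (2,4) (2,5) (3,0) (3,1) (3,2) (3,3) (3,5) (4,0) (4,2) (4,3) (4,4) (4,5) (5,0) (5,1) (5,2) (5,3)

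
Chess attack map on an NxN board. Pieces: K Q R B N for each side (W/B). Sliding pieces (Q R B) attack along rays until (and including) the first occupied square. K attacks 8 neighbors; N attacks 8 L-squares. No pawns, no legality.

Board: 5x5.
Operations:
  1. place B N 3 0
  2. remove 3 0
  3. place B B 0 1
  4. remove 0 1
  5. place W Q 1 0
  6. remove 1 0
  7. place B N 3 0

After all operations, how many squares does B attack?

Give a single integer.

Op 1: place BN@(3,0)
Op 2: remove (3,0)
Op 3: place BB@(0,1)
Op 4: remove (0,1)
Op 5: place WQ@(1,0)
Op 6: remove (1,0)
Op 7: place BN@(3,0)
Per-piece attacks for B:
  BN@(3,0): attacks (4,2) (2,2) (1,1)
Union (3 distinct): (1,1) (2,2) (4,2)

Answer: 3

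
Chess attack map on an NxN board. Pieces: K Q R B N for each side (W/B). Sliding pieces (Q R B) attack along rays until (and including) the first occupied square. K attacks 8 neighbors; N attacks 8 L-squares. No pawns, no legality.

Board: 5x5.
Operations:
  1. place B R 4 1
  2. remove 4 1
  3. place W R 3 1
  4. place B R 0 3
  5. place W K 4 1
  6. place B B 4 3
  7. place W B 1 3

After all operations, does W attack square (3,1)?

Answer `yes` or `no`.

Op 1: place BR@(4,1)
Op 2: remove (4,1)
Op 3: place WR@(3,1)
Op 4: place BR@(0,3)
Op 5: place WK@(4,1)
Op 6: place BB@(4,3)
Op 7: place WB@(1,3)
Per-piece attacks for W:
  WB@(1,3): attacks (2,4) (2,2) (3,1) (0,4) (0,2) [ray(1,-1) blocked at (3,1)]
  WR@(3,1): attacks (3,2) (3,3) (3,4) (3,0) (4,1) (2,1) (1,1) (0,1) [ray(1,0) blocked at (4,1)]
  WK@(4,1): attacks (4,2) (4,0) (3,1) (3,2) (3,0)
W attacks (3,1): yes

Answer: yes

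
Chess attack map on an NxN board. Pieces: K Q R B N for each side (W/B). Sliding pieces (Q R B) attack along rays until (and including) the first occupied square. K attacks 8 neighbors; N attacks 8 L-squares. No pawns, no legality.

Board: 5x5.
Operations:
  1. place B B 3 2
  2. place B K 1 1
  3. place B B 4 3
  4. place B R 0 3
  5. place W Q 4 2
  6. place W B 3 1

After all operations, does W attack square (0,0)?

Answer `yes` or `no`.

Op 1: place BB@(3,2)
Op 2: place BK@(1,1)
Op 3: place BB@(4,3)
Op 4: place BR@(0,3)
Op 5: place WQ@(4,2)
Op 6: place WB@(3,1)
Per-piece attacks for W:
  WB@(3,1): attacks (4,2) (4,0) (2,2) (1,3) (0,4) (2,0) [ray(1,1) blocked at (4,2)]
  WQ@(4,2): attacks (4,3) (4,1) (4,0) (3,2) (3,3) (2,4) (3,1) [ray(0,1) blocked at (4,3); ray(-1,0) blocked at (3,2); ray(-1,-1) blocked at (3,1)]
W attacks (0,0): no

Answer: no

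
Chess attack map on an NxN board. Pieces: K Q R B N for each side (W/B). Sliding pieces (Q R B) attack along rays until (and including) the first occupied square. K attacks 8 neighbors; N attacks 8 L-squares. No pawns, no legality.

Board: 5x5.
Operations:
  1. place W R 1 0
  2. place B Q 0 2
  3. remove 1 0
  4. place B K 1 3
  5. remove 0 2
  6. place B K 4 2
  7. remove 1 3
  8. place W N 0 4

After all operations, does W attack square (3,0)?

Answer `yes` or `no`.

Answer: no

Derivation:
Op 1: place WR@(1,0)
Op 2: place BQ@(0,2)
Op 3: remove (1,0)
Op 4: place BK@(1,3)
Op 5: remove (0,2)
Op 6: place BK@(4,2)
Op 7: remove (1,3)
Op 8: place WN@(0,4)
Per-piece attacks for W:
  WN@(0,4): attacks (1,2) (2,3)
W attacks (3,0): no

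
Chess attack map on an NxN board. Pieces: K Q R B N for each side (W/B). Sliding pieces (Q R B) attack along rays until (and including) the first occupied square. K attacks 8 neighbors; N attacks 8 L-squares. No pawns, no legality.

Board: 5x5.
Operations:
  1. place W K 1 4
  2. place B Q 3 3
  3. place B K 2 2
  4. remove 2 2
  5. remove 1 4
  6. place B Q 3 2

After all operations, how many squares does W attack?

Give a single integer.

Op 1: place WK@(1,4)
Op 2: place BQ@(3,3)
Op 3: place BK@(2,2)
Op 4: remove (2,2)
Op 5: remove (1,4)
Op 6: place BQ@(3,2)
Per-piece attacks for W:
Union (0 distinct): (none)

Answer: 0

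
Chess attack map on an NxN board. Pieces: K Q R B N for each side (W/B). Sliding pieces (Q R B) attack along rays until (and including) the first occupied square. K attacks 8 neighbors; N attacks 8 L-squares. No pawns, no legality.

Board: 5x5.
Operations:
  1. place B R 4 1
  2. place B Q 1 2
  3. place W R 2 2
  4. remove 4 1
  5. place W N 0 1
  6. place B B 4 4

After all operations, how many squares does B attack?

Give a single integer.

Op 1: place BR@(4,1)
Op 2: place BQ@(1,2)
Op 3: place WR@(2,2)
Op 4: remove (4,1)
Op 5: place WN@(0,1)
Op 6: place BB@(4,4)
Per-piece attacks for B:
  BQ@(1,2): attacks (1,3) (1,4) (1,1) (1,0) (2,2) (0,2) (2,3) (3,4) (2,1) (3,0) (0,3) (0,1) [ray(1,0) blocked at (2,2); ray(-1,-1) blocked at (0,1)]
  BB@(4,4): attacks (3,3) (2,2) [ray(-1,-1) blocked at (2,2)]
Union (13 distinct): (0,1) (0,2) (0,3) (1,0) (1,1) (1,3) (1,4) (2,1) (2,2) (2,3) (3,0) (3,3) (3,4)

Answer: 13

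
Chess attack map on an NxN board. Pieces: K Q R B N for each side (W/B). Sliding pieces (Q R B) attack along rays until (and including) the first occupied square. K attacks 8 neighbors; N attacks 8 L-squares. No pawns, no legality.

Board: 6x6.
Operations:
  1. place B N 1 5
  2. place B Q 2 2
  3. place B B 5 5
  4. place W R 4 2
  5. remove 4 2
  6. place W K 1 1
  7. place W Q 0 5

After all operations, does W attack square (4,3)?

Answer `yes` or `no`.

Op 1: place BN@(1,5)
Op 2: place BQ@(2,2)
Op 3: place BB@(5,5)
Op 4: place WR@(4,2)
Op 5: remove (4,2)
Op 6: place WK@(1,1)
Op 7: place WQ@(0,5)
Per-piece attacks for W:
  WQ@(0,5): attacks (0,4) (0,3) (0,2) (0,1) (0,0) (1,5) (1,4) (2,3) (3,2) (4,1) (5,0) [ray(1,0) blocked at (1,5)]
  WK@(1,1): attacks (1,2) (1,0) (2,1) (0,1) (2,2) (2,0) (0,2) (0,0)
W attacks (4,3): no

Answer: no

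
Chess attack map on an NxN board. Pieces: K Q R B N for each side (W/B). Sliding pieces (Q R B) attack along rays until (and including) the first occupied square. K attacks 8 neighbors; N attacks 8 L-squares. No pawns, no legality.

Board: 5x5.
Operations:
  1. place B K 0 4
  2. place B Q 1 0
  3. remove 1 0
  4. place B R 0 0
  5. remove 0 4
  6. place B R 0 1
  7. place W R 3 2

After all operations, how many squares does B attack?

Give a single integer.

Op 1: place BK@(0,4)
Op 2: place BQ@(1,0)
Op 3: remove (1,0)
Op 4: place BR@(0,0)
Op 5: remove (0,4)
Op 6: place BR@(0,1)
Op 7: place WR@(3,2)
Per-piece attacks for B:
  BR@(0,0): attacks (0,1) (1,0) (2,0) (3,0) (4,0) [ray(0,1) blocked at (0,1)]
  BR@(0,1): attacks (0,2) (0,3) (0,4) (0,0) (1,1) (2,1) (3,1) (4,1) [ray(0,-1) blocked at (0,0)]
Union (13 distinct): (0,0) (0,1) (0,2) (0,3) (0,4) (1,0) (1,1) (2,0) (2,1) (3,0) (3,1) (4,0) (4,1)

Answer: 13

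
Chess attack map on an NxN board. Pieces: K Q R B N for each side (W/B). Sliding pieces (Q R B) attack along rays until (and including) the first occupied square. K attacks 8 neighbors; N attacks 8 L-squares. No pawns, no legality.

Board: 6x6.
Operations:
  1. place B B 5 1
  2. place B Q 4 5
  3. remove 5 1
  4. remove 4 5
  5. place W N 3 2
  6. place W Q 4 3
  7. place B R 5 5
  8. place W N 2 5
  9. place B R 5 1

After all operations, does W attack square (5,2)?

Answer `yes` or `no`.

Answer: yes

Derivation:
Op 1: place BB@(5,1)
Op 2: place BQ@(4,5)
Op 3: remove (5,1)
Op 4: remove (4,5)
Op 5: place WN@(3,2)
Op 6: place WQ@(4,3)
Op 7: place BR@(5,5)
Op 8: place WN@(2,5)
Op 9: place BR@(5,1)
Per-piece attacks for W:
  WN@(2,5): attacks (3,3) (4,4) (1,3) (0,4)
  WN@(3,2): attacks (4,4) (5,3) (2,4) (1,3) (4,0) (5,1) (2,0) (1,1)
  WQ@(4,3): attacks (4,4) (4,5) (4,2) (4,1) (4,0) (5,3) (3,3) (2,3) (1,3) (0,3) (5,4) (5,2) (3,4) (2,5) (3,2) [ray(-1,1) blocked at (2,5); ray(-1,-1) blocked at (3,2)]
W attacks (5,2): yes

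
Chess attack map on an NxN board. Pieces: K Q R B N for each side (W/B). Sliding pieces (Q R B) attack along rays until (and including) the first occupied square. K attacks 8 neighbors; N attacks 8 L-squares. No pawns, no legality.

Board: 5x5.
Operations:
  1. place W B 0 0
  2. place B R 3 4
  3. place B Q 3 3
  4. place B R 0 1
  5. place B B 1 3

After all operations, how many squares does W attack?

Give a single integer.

Answer: 3

Derivation:
Op 1: place WB@(0,0)
Op 2: place BR@(3,4)
Op 3: place BQ@(3,3)
Op 4: place BR@(0,1)
Op 5: place BB@(1,3)
Per-piece attacks for W:
  WB@(0,0): attacks (1,1) (2,2) (3,3) [ray(1,1) blocked at (3,3)]
Union (3 distinct): (1,1) (2,2) (3,3)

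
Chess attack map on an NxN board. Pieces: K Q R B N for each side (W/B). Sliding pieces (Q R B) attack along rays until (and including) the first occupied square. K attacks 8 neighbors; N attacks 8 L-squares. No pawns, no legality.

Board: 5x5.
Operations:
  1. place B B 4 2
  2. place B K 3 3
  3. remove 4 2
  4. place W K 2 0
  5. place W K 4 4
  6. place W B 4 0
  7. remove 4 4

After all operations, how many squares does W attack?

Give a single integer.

Op 1: place BB@(4,2)
Op 2: place BK@(3,3)
Op 3: remove (4,2)
Op 4: place WK@(2,0)
Op 5: place WK@(4,4)
Op 6: place WB@(4,0)
Op 7: remove (4,4)
Per-piece attacks for W:
  WK@(2,0): attacks (2,1) (3,0) (1,0) (3,1) (1,1)
  WB@(4,0): attacks (3,1) (2,2) (1,3) (0,4)
Union (8 distinct): (0,4) (1,0) (1,1) (1,3) (2,1) (2,2) (3,0) (3,1)

Answer: 8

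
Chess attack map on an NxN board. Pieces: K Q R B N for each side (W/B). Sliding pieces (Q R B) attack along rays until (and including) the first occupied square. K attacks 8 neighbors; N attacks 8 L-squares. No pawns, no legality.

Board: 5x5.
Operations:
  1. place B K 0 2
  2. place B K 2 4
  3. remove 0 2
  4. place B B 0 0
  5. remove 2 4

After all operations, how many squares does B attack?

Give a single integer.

Op 1: place BK@(0,2)
Op 2: place BK@(2,4)
Op 3: remove (0,2)
Op 4: place BB@(0,0)
Op 5: remove (2,4)
Per-piece attacks for B:
  BB@(0,0): attacks (1,1) (2,2) (3,3) (4,4)
Union (4 distinct): (1,1) (2,2) (3,3) (4,4)

Answer: 4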